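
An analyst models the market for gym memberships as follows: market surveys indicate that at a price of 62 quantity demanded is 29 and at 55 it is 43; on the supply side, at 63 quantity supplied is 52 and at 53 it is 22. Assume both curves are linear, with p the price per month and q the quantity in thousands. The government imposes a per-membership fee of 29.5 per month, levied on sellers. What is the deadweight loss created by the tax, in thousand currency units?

Deadweight loss = 522.15 thousand.

Demand slope: (43 − 29)/(55 − 62) = -2, so qd = 153 − 2p.
Supply slope: (22 − 52)/(53 − 63) = 3, so qs = 3p − 137.
Before the tax: set 153 − 2p = 3p − 137 → p* = 58, q* = 37.
With the tax collected from sellers, supply shifts: qs = 3(p − 29.5) − 137.
Solving gives q = 1.6 with consumers paying 75.7 and sellers receiving 46.2 (the 29.5 wedge).
Quantity falls by |ΔQ| = |37 − 1.6| = 35.4.
DWL = ½ · t · |ΔQ| = ½ · 29.5 · 35.4 = 522.15.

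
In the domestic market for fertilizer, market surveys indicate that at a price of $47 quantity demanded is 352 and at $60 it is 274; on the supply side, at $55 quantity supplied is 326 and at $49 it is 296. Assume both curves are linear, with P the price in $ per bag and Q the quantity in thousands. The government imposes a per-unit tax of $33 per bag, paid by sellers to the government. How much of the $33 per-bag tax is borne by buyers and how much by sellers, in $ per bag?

Demand slope: (274 − 352)/(60 − 47) = -6, so Qd = 634 − 6P.
Supply slope: (296 − 326)/(49 − 55) = 5, so Qs = 5P + 51.
Before the tax: set 634 − 6P = 5P + 51 → P* = $53, Q* = 316.
With the tax collected from sellers, supply shifts: Qs = 5(P − 33) + 51.
New equilibrium: buyers pay $68, sellers receive $35, Q = 226. (Wedge: Pb − Ps = 33.)
Burden on buyers: $15; on sellers: $18. (They sum to $33.)
The less price-elastic side of the market bears the larger share of a per-unit tax.

Buyers bear $15 per bag; sellers bear $18 per bag.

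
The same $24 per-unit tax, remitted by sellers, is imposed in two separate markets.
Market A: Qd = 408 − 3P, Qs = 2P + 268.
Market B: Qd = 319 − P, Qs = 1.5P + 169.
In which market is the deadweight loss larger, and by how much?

Market A, by $172.8.

Market A: pre-tax P* = $28, Q* = 324; post-tax Q = 295.2; deadweight loss = $345.6.
Market B: pre-tax P* = $60, Q* = 259; post-tax Q = 244.6; deadweight loss = $172.8.
Difference: $345.6 vs $172.8 → market A is larger by $172.8.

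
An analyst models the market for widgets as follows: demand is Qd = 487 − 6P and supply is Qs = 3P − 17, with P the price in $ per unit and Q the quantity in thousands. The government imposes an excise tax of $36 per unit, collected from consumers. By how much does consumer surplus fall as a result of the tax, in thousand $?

Without the tax, 487 − 6P = 3P − 17 gives 9P = 504, so P* = $56 and Q* = 151.
With the tax collected from consumers, demand (in seller-price terms) shifts: Qd = 487 − 6(P + 36).
New equilibrium: consumers pay $68, producers receive $32, Q = 79. (Wedge: Pb − Ps = 36.)
ΔCS is the trapezoid between Q = 79 and Q = 151 of height $12: ½ · (151 + 79) · 12 = $1380.

Consumer surplus falls by $1380 thousand.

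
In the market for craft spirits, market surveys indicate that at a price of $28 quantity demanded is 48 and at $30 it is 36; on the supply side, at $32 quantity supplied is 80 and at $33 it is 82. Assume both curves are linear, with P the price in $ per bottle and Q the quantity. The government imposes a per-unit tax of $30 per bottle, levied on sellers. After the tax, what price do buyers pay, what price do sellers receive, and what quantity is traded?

Demand slope: (36 − 48)/(30 − 28) = -6, so Qd = 216 − 6P.
Supply slope: (82 − 80)/(33 − 32) = 2, so Qs = 2P + 16.
Without the tax, 216 − 6P = 2P + 16 gives 8P = 200, so P* = $25 and Q* = 66.
With the tax collected from sellers, supply shifts: Qs = 2(P − 30) + 16.
New equilibrium: buyers pay $32.5, sellers receive $2.5, Q = 21. (Wedge: Pb − Ps = 30.)

Buyers pay $32.5; sellers receive $2.5; quantity = 21.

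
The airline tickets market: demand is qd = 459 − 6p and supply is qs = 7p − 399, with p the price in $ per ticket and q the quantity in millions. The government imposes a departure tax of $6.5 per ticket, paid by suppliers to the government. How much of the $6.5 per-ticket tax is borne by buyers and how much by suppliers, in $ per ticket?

Buyers bear $3.5 per ticket; suppliers bear $3 per ticket.

Before the tax: set 459 − 6p = 7p − 399 → p* = $66, q* = 63.
With the tax collected from suppliers, supply shifts: qs = 7(p − 6.5) − 399.
New equilibrium: buyers pay $69.5, suppliers receive $63, q = 42. (Wedge: pb − ps = 6.5.)
Burden on buyers: $3.5; on suppliers: $3. (They sum to $6.5.)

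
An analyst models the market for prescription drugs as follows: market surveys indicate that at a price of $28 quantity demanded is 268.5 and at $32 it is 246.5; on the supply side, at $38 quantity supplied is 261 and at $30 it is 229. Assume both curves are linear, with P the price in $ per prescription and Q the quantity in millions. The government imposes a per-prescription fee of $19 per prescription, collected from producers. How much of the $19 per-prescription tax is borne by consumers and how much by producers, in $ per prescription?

Consumers bear $8 per prescription; producers bear $11 per prescription.

Demand slope: (246.5 − 268.5)/(32 − 28) = -5.5, so Qd = 422.5 − 5.5P.
Supply slope: (229 − 261)/(30 − 38) = 4, so Qs = 4P + 109.
Without the tax, 422.5 − 5.5P = 4P + 109 gives 9.5P = 313.5, so P* = $33 and Q* = 241.
With the tax collected from producers, supply shifts: Qs = 4(P − 19) + 109.
New equilibrium: consumers pay $41, producers receive $22, Q = 197. (Wedge: Pb − Ps = 19.)
Burden on consumers: $8; on producers: $11. (They sum to $19.)
The less price-elastic side of the market bears the larger share of a per-unit tax.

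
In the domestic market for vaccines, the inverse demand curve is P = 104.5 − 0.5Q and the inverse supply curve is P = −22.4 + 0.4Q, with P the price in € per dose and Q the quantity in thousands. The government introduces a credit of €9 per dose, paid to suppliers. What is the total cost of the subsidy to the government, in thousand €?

Government outlay = €1359 thousand.

Inverting to Q(P) form: Qd = 209 − 2P; Qs = 2.5P + 56.
Without the subsidy, 209 − 2P = 2.5P + 56 gives 4.5P = 153, so P* = €34 and Q* = 141.
With a per-unit subsidy paid to suppliers, each receives P + 9 per unit sold, so supply becomes Qs = 2.5(P + 9) + 56.
Solving gives Q = 151 with buyers paying €29 and suppliers receiving €38 (the €9 wedge).
Outlay = t · Q = 9 · 151 = €1359.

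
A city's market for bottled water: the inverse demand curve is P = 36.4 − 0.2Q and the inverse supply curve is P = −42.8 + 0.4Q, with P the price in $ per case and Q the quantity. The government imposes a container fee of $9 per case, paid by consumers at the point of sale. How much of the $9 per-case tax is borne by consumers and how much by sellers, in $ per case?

Consumers bear $3 per case; sellers bear $6 per case.

Rewrite in direct form: Qd = 182 − 5P and Qs = 2.5P + 107.
Before the tax: set 182 − 5P = 2.5P + 107 → P* = $10, Q* = 132.
With the tax collected from consumers, demand (in seller-price terms) shifts: Qd = 182 − 5(P + 9).
New equilibrium: consumers pay $13, sellers receive $4, Q = 117. (Wedge: Pb − Ps = 9.)
Burden on consumers: $3; on sellers: $6. (They sum to $9.)
The less price-elastic side of the market bears the larger share of a per-unit tax.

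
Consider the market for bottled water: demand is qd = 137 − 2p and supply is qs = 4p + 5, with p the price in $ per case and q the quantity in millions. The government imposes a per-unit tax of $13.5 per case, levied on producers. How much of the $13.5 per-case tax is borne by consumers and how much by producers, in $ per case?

Consumers bear $9 per case; producers bear $4.5 per case.

Without the tax, 137 − 2p = 4p + 5 gives 6p = 132, so p* = $22 and q* = 93.
With the tax collected from producers, supply shifts: qs = 4(p − 13.5) + 5.
Solving gives q = 75 with consumers paying $31 and producers receiving $17.5 (the $13.5 wedge).
Burden on consumers: $9; on producers: $4.5. (They sum to $13.5.)
The less price-elastic side of the market bears the larger share of a per-unit tax.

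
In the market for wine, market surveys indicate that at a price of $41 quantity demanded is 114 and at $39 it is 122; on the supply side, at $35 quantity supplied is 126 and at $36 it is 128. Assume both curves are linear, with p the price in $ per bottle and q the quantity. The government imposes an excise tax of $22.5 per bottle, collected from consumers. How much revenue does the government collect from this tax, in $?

Demand slope: (122 − 114)/(39 − 41) = -4, so qd = 278 − 4p.
Supply slope: (128 − 126)/(36 − 35) = 2, so qs = 2p + 56.
Before the tax: set 278 − 4p = 2p + 56 → p* = $37, q* = 130.
With the tax collected from consumers, demand (in seller-price terms) shifts: qd = 278 − 4(p + 22.5).
New equilibrium: consumers pay $44.5, sellers receive $22, q = 100. (Wedge: pb − ps = 22.5.)
Revenue = t · Q = 22.5 · 100 = $2250.

Tax revenue = $2250.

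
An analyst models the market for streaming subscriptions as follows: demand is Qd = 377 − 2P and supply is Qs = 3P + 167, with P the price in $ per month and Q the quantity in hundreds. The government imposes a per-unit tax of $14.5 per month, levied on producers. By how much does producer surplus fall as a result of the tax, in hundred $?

Before the tax: set 377 − 2P = 3P + 167 → P* = $42, Q* = 293.
With the tax collected from producers, supply shifts: Qs = 3(P − 14.5) + 167.
New equilibrium: buyers pay $50.7, producers receive $36.2, Q = 275.6. (Wedge: Pb − Ps = 14.5.)
ΔPS is the trapezoid between Q = 275.6 and Q = 293 of height $5.8: ½ · (293 + 275.6) · 5.8 = $1648.94.

Producer surplus falls by $1648.94 hundred.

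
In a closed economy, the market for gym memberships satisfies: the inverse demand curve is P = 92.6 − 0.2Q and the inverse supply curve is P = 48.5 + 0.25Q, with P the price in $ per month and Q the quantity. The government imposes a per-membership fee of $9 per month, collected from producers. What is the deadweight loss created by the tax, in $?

Deadweight loss = $90.

Rewrite in direct form: Qd = 463 − 5P and Qs = 4P − 194.
Without the tax, 463 − 5P = 4P − 194 gives 9P = 657, so P* = $73 and Q* = 98.
With the tax collected from producers, supply shifts: Qs = 4(P − 9) − 194.
New equilibrium: buyers pay $77, producers receive $68, Q = 78. (Wedge: Pb − Ps = 9.)
Quantity falls by |ΔQ| = |98 − 78| = 20.
DWL = ½ · t · |ΔQ| = ½ · 9 · 20 = $90.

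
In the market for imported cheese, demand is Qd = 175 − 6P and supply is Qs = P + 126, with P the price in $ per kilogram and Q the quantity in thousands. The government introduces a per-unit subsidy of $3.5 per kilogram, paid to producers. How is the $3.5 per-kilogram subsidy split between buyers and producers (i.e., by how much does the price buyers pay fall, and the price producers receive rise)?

Before the subsidy: set 175 − 6P = P + 126 → P* = $7, Q* = 133.
With a per-unit subsidy paid to producers, each receives P + 3.5 per unit sold, so supply becomes Qs = (P + 3.5) + 126.
Solving gives Q = 136 with buyers paying $6.5 and producers receiving $10 (the $3.5 wedge).
Gain to buyers: $0.5; to producers: $3. (They sum to $3.5.)

Buyers gain $0.5 per kilogram; producers gain $3 per kilogram.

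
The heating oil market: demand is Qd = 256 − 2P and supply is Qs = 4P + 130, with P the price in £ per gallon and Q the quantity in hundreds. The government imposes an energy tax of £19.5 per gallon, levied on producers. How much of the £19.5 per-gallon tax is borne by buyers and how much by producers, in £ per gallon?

Buyers bear £13 per gallon; producers bear £6.5 per gallon.

Without the tax, 256 − 2P = 4P + 130 gives 6P = 126, so P* = £21 and Q* = 214.
With the tax collected from producers, supply shifts: Qs = 4(P − 19.5) + 130.
Solving gives Q = 188 with buyers paying £34 and producers receiving £14.5 (the £19.5 wedge).
Burden on buyers: £13; on producers: £6.5. (They sum to £19.5.)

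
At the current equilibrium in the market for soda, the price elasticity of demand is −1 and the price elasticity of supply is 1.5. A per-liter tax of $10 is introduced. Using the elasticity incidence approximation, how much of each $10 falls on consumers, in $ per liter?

Consumers bear ≈ $6 per liter.

Incidence ratio: consumers' share ≈ εs / (εs + |εd|) = 1.5 / (1.5 + 1) = 0.6.
So consumers bear ≈ 0.6 × $10 = $6; suppliers bear $4.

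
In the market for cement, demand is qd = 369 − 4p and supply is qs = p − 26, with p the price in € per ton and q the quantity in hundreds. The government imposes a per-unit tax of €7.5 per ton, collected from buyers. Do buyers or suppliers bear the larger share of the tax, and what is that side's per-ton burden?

Without the tax, 369 − 4p = p − 26 gives 5p = 395, so p* = €79 and q* = 53.
With the tax collected from buyers, demand (in seller-price terms) shifts: qd = 369 − 4(p + 7.5).
New equilibrium: buyers pay €80.5, suppliers receive €73, q = 47. (Wedge: pb − ps = 7.5.)
Per-ton burden: buyers €1.5, suppliers €6.
Suppliers take the larger share because supply is less price-elastic here (demand slope 4 vs supply slope 1).
The less price-elastic side of the market bears the larger share of a per-unit tax.

Suppliers bear the larger share: €6 per ton.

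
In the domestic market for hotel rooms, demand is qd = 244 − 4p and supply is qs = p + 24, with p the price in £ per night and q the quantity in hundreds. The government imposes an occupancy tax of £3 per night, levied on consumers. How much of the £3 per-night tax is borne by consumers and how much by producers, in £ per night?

Consumers bear £0.6 per night; producers bear £2.4 per night.

Before the tax: set 244 − 4p = p + 24 → p* = £44, q* = 68.
With the tax collected from consumers, demand (in seller-price terms) shifts: qd = 244 − 4(p + 3).
Solving gives q = 65.6 with consumers paying £44.6 and producers receiving £41.6 (the £3 wedge).
Burden on consumers: £0.6; on producers: £2.4. (They sum to £3.)
The less price-elastic side of the market bears the larger share of a per-unit tax.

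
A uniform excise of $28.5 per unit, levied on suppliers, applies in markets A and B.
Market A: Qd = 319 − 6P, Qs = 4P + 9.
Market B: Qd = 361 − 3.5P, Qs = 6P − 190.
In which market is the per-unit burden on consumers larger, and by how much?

Market A: pre-tax P* = $31, Q* = 133; post-tax Q = 64.6; per-unit burden on consumers = $11.4.
Market B: pre-tax P* = $58, Q* = 158; post-tax Q = 95; per-unit burden on consumers = $18.
Difference: $11.4 vs $18 → market B is larger by $6.6.

Market B, by $6.6.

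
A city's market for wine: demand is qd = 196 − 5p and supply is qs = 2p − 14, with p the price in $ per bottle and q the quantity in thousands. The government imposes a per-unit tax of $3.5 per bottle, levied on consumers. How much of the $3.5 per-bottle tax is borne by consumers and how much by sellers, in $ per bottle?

Before the tax: set 196 − 5p = 2p − 14 → p* = $30, q* = 46.
With the tax collected from consumers, demand (in seller-price terms) shifts: qd = 196 − 5(p + 3.5).
Solving gives q = 41 with consumers paying $31 and sellers receiving $27.5 (the $3.5 wedge).
Burden on consumers: $1; on sellers: $2.5. (They sum to $3.5.)

Consumers bear $1 per bottle; sellers bear $2.5 per bottle.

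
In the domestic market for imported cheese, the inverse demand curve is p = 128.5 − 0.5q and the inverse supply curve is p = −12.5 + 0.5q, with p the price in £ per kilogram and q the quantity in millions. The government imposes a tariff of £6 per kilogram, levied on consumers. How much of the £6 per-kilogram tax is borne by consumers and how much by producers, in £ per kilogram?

Rewrite in direct form: qd = 257 − 2p and qs = 2p + 25.
Before the tax: set 257 − 2p = 2p + 25 → p* = £58, q* = 141.
With the tax collected from consumers, demand (in seller-price terms) shifts: qd = 257 − 2(p + 6).
New equilibrium: consumers pay £61, producers receive £55, q = 135. (Wedge: pb − ps = 6.)
Burden on consumers: £3; on producers: £3. (They sum to £6.)
The less price-elastic side of the market bears the larger share of a per-unit tax.

Consumers bear £3 per kilogram; producers bear £3 per kilogram.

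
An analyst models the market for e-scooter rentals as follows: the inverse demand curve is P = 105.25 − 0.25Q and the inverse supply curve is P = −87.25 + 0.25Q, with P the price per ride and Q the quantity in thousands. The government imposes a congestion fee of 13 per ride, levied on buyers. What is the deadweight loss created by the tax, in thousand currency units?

Inverting to Q(P) form: Qd = 421 − 4P; Qs = 4P + 349.
Without the tax, 421 − 4P = 4P + 349 gives 8P = 72, so P* = 9 and Q* = 385.
With the tax collected from buyers, demand (in seller-price terms) shifts: Qd = 421 − 4(P + 13).
Solving gives Q = 359 with buyers paying 15.5 and suppliers receiving 2.5 (the 13 wedge).
Quantity falls by |ΔQ| = |385 − 359| = 26.
DWL = ½ · t · |ΔQ| = ½ · 13 · 26 = 169.

Deadweight loss = 169 thousand.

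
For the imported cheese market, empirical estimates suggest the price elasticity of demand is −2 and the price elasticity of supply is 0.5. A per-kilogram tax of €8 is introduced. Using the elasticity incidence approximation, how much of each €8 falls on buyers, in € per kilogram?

Incidence ratio: buyers' share ≈ εs / (εs + |εd|) = 0.5 / (0.5 + 2) = 0.2.
So buyers bear ≈ 0.2 × €8 = €1.6; producers bear €6.4.

Buyers bear ≈ €1.6 per kilogram.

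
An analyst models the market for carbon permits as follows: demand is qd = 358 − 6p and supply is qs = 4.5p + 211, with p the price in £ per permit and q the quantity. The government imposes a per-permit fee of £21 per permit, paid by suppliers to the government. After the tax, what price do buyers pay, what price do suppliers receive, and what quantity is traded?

Buyers pay £23; suppliers receive £2; quantity = 220.

Before the tax: set 358 − 6p = 4.5p + 211 → p* = £14, q* = 274.
With the tax collected from suppliers, supply shifts: qs = 4.5(p − 21) + 211.
Solving gives q = 220 with buyers paying £23 and suppliers receiving £2 (the £21 wedge).
The less price-elastic side of the market bears the larger share of a per-unit tax.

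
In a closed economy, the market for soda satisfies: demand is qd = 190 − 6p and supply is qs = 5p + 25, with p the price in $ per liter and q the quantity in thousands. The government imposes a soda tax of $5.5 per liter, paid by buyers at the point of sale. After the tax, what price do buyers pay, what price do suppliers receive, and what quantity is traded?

Before the tax: set 190 − 6p = 5p + 25 → p* = $15, q* = 100.
With the tax collected from buyers, demand (in seller-price terms) shifts: qd = 190 − 6(p + 5.5).
New equilibrium: buyers pay $17.5, suppliers receive $12, q = 85. (Wedge: pb − ps = 5.5.)

Buyers pay $17.5; suppliers receive $12; quantity = 85.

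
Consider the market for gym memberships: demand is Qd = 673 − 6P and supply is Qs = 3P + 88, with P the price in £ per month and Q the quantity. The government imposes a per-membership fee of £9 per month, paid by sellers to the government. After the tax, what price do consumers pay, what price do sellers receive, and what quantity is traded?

Without the tax, 673 − 6P = 3P + 88 gives 9P = 585, so P* = £65 and Q* = 283.
With the tax collected from sellers, supply shifts: Qs = 3(P − 9) + 88.
Solving gives Q = 265 with consumers paying £68 and sellers receiving £59 (the £9 wedge).

Consumers pay £68; sellers receive £59; quantity = 265.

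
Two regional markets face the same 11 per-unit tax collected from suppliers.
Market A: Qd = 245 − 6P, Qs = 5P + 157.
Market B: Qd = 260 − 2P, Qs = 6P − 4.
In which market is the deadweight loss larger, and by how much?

Market A, by 74.25.

Market A: pre-tax P* = 8, Q* = 197; post-tax Q = 167; deadweight loss = 165.
Market B: pre-tax P* = 33, Q* = 194; post-tax Q = 177.5; deadweight loss = 90.75.
Difference: 165 vs 90.75 → market A is larger by 74.25.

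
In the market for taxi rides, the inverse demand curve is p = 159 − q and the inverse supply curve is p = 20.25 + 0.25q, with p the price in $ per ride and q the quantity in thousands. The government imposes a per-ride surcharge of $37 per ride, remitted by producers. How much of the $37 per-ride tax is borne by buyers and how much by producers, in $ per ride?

Buyers bear $29.6 per ride; producers bear $7.4 per ride.

Rewrite in direct form: qd = 159 − p and qs = 4p − 81.
Without the tax, 159 − p = 4p − 81 gives 5p = 240, so p* = $48 and q* = 111.
With the tax collected from producers, supply shifts: qs = 4(p − 37) − 81.
Solving gives q = 81.4 with buyers paying $77.6 and producers receiving $40.6 (the $37 wedge).
Burden on buyers: $29.6; on producers: $7.4. (They sum to $37.)
The less price-elastic side of the market bears the larger share of a per-unit tax.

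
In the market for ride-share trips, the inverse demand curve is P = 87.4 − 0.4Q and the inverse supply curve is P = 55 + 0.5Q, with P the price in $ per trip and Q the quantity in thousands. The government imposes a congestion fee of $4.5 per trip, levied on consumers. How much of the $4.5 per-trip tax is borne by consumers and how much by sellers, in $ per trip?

Rewrite in direct form: Qd = 218.5 − 2.5P and Qs = 2P − 110.
Before the tax: set 218.5 − 2.5P = 2P − 110 → P* = $73, Q* = 36.
With the tax collected from consumers, demand (in seller-price terms) shifts: Qd = 218.5 − 2.5(P + 4.5).
New equilibrium: consumers pay $75, sellers receive $70.5, Q = 31. (Wedge: Pb − Ps = 4.5.)
Burden on consumers: $2; on sellers: $2.5. (They sum to $4.5.)

Consumers bear $2 per trip; sellers bear $2.5 per trip.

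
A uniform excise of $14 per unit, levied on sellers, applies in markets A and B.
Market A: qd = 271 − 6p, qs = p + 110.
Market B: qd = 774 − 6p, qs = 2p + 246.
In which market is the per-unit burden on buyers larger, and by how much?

Market A: pre-tax p* = $23, q* = 133; post-tax q = 121; per-unit burden on buyers = $2.
Market B: pre-tax p* = $66, q* = 378; post-tax q = 357; per-unit burden on buyers = $3.5.
Difference: $2 vs $3.5 → market B is larger by $1.5.

Market B, by $1.5.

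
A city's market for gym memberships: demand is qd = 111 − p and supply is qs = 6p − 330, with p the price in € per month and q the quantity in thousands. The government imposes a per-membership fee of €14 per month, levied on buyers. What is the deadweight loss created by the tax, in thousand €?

Deadweight loss = €84 thousand.

Without the tax, 111 − p = 6p − 330 gives 7p = 441, so p* = €63 and q* = 48.
With the tax collected from buyers, demand (in seller-price terms) shifts: qd = 111 − (p + 14).
Solving gives q = 36 with buyers paying €75 and suppliers receiving €61 (the €14 wedge).
Quantity falls by |ΔQ| = |48 − 36| = 12.
DWL = ½ · t · |ΔQ| = ½ · 14 · 12 = €84.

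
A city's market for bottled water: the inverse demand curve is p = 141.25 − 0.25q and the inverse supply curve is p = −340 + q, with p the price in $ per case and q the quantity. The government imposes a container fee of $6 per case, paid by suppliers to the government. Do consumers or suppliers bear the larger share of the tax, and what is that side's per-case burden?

Suppliers bear the larger share: $4.8 per case.

Rewrite in direct form: qd = 565 − 4p and qs = p + 340.
Before the tax: set 565 − 4p = p + 340 → p* = $45, q* = 385.
With the tax collected from suppliers, supply shifts: qs = (p − 6) + 340.
Solving gives q = 380.2 with consumers paying $46.2 and suppliers receiving $40.2 (the $6 wedge).
Per-case burden: consumers $1.2, suppliers $4.8.
Suppliers take the larger share because supply is less price-elastic here (demand slope 4 vs supply slope 1).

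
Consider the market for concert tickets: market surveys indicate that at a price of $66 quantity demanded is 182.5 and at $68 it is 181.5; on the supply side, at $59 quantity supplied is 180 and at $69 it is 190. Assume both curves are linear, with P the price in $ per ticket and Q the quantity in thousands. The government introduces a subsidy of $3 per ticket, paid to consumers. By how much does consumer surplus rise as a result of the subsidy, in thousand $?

Demand slope: (181.5 − 182.5)/(68 − 66) = -0.5, so Qd = 215.5 − 0.5P.
Supply slope: (190 − 180)/(69 − 59) = 1, so Qs = P + 121.
Before the subsidy: set 215.5 − 0.5P = P + 121 → P* = $63, Q* = 184.
With a per-unit subsidy paid to consumers, each effectively pays P − 3, so demand becomes Qd = 215.5 − 0.5(P − 3).
New equilibrium: consumers pay $61, sellers receive $64, Q = 185. (Wedge: Pb − Ps = −3.)
ΔCS is the trapezoid between Q = 185 and Q = 184 of height $2: ½ · (184 + 185) · 2 = $369.

Consumer surplus rises by $369 thousand.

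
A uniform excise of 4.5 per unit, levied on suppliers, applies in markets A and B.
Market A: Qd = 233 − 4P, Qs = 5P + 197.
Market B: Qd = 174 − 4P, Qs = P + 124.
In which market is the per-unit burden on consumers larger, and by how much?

Market A, by 1.6.

Market A: pre-tax P* = 4, Q* = 217; post-tax Q = 207; per-unit burden on consumers = 2.5.
Market B: pre-tax P* = 10, Q* = 134; post-tax Q = 130.4; per-unit burden on consumers = 0.9.
Difference: 2.5 vs 0.9 → market A is larger by 1.6.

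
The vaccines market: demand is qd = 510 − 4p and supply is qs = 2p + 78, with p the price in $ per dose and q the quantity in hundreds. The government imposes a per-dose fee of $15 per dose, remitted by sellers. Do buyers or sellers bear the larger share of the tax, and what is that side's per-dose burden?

Without the tax, 510 − 4p = 2p + 78 gives 6p = 432, so p* = $72 and q* = 222.
With the tax collected from sellers, supply shifts: qs = 2(p − 15) + 78.
New equilibrium: buyers pay $77, sellers receive $62, q = 202. (Wedge: pb − ps = 15.)
Per-dose burden: buyers $5, sellers $10.
Sellers take the larger share because supply is less price-elastic here (demand slope 4 vs supply slope 2).

Sellers bear the larger share: $10 per dose.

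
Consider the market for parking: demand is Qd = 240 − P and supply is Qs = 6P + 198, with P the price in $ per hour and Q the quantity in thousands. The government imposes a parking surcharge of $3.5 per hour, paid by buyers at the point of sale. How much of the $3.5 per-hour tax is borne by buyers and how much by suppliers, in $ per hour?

Buyers bear $3 per hour; suppliers bear $0.5 per hour.

Before the tax: set 240 − P = 6P + 198 → P* = $6, Q* = 234.
With the tax collected from buyers, demand (in seller-price terms) shifts: Qd = 240 − (P + 3.5).
New equilibrium: buyers pay $9, suppliers receive $5.5, Q = 231. (Wedge: Pb − Ps = 3.5.)
Burden on buyers: $3; on suppliers: $0.5. (They sum to $3.5.)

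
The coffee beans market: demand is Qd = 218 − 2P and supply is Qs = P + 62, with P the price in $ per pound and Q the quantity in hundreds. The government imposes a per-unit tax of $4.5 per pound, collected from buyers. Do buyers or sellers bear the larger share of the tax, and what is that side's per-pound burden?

Without the tax, 218 − 2P = P + 62 gives 3P = 156, so P* = $52 and Q* = 114.
With the tax collected from buyers, demand (in seller-price terms) shifts: Qd = 218 − 2(P + 4.5).
Solving gives Q = 111 with buyers paying $53.5 and sellers receiving $49 (the $4.5 wedge).
Per-pound burden: buyers $1.5, sellers $3.
Sellers take the larger share because supply is less price-elastic here (demand slope 2 vs supply slope 1).
The less price-elastic side of the market bears the larger share of a per-unit tax.

Sellers bear the larger share: $3 per pound.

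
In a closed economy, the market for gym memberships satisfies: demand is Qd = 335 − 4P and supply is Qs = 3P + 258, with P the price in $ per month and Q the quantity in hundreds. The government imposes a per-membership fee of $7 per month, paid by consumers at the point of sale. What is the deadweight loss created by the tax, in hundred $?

Before the tax: set 335 − 4P = 3P + 258 → P* = $11, Q* = 291.
With the tax collected from consumers, demand (in seller-price terms) shifts: Qd = 335 − 4(P + 7).
Solving gives Q = 279 with consumers paying $14 and sellers receiving $7 (the $7 wedge).
Quantity falls by |ΔQ| = |291 − 279| = 12.
DWL = ½ · t · |ΔQ| = ½ · 7 · 12 = $42.

Deadweight loss = $42 hundred.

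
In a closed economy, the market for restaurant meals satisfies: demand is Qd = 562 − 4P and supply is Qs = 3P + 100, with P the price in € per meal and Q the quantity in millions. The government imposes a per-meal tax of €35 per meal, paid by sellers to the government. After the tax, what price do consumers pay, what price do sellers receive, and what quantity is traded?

Without the tax, 562 − 4P = 3P + 100 gives 7P = 462, so P* = €66 and Q* = 298.
With the tax collected from sellers, supply shifts: Qs = 3(P − 35) + 100.
Solving gives Q = 238 with consumers paying €81 and sellers receiving €46 (the €35 wedge).
The less price-elastic side of the market bears the larger share of a per-unit tax.

Consumers pay €81; sellers receive €46; quantity = 238.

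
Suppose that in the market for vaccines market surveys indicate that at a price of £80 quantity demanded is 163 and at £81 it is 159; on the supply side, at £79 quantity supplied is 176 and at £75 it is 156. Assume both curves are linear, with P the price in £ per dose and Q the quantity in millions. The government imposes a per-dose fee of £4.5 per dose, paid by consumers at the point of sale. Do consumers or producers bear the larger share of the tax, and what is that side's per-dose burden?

Consumers bear the larger share: £2.5 per dose.

Demand slope: (159 − 163)/(81 − 80) = -4, so Qd = 483 − 4P.
Supply slope: (156 − 176)/(75 − 79) = 5, so Qs = 5P − 219.
Without the tax, 483 − 4P = 5P − 219 gives 9P = 702, so P* = £78 and Q* = 171.
With the tax collected from consumers, demand (in seller-price terms) shifts: Qd = 483 − 4(P + 4.5).
New equilibrium: consumers pay £80.5, producers receive £76, Q = 161. (Wedge: Pb − Ps = 4.5.)
Per-dose burden: consumers £2.5, producers £2.
Consumers take the larger share because demand is less price-elastic here (demand slope 4 vs supply slope 5).
The less price-elastic side of the market bears the larger share of a per-unit tax.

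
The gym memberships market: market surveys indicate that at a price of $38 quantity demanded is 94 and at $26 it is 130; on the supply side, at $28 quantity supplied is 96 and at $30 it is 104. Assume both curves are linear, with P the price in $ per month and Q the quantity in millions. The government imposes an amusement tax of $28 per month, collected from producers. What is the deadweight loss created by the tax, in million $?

Demand slope: (130 − 94)/(26 − 38) = -3, so Qd = 208 − 3P.
Supply slope: (104 − 96)/(30 − 28) = 4, so Qs = 4P − 16.
Without the tax, 208 − 3P = 4P − 16 gives 7P = 224, so P* = $32 and Q* = 112.
With the tax collected from producers, supply shifts: Qs = 4(P − 28) − 16.
Solving gives Q = 64 with consumers paying $48 and producers receiving $20 (the $28 wedge).
Quantity falls by |ΔQ| = |112 − 64| = 48.
DWL = ½ · t · |ΔQ| = ½ · 28 · 48 = $672.

Deadweight loss = $672 million.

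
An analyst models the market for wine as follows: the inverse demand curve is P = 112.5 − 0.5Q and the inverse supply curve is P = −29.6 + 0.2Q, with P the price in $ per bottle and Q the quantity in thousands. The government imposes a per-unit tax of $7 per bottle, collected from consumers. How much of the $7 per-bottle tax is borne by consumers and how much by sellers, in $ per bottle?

Consumers bear $5 per bottle; sellers bear $2 per bottle.

Rewrite in direct form: Qd = 225 − 2P and Qs = 5P + 148.
Without the tax, 225 − 2P = 5P + 148 gives 7P = 77, so P* = $11 and Q* = 203.
With the tax collected from consumers, demand (in seller-price terms) shifts: Qd = 225 − 2(P + 7).
Solving gives Q = 193 with consumers paying $16 and sellers receiving $9 (the $7 wedge).
Burden on consumers: $5; on sellers: $2. (They sum to $7.)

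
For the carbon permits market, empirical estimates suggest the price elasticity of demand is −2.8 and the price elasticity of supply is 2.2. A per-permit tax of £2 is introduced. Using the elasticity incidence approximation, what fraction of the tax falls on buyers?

Buyers' share ≈ 0.44.

Incidence ratio: buyers' share ≈ εs / (εs + |εd|) = 2.2 / (2.2 + 2.8) = 0.44.
Supply is the less elastic side, so buyers bear the smaller share.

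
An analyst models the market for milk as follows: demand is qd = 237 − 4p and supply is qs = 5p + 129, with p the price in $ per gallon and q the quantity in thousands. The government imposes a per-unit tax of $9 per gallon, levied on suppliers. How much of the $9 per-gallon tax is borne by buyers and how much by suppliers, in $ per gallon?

Without the tax, 237 − 4p = 5p + 129 gives 9p = 108, so p* = $12 and q* = 189.
With the tax collected from suppliers, supply shifts: qs = 5(p − 9) + 129.
Solving gives q = 169 with buyers paying $17 and suppliers receiving $8 (the $9 wedge).
Burden on buyers: $5; on suppliers: $4. (They sum to $9.)

Buyers bear $5 per gallon; suppliers bear $4 per gallon.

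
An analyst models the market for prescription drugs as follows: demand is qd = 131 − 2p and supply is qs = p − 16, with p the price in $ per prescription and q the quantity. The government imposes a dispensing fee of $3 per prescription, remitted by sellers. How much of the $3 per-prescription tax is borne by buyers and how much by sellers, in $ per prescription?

Buyers bear $1 per prescription; sellers bear $2 per prescription.

Without the tax, 131 − 2p = p − 16 gives 3p = 147, so p* = $49 and q* = 33.
With the tax collected from sellers, supply shifts: qs = (p − 3) − 16.
Solving gives q = 31 with buyers paying $50 and sellers receiving $47 (the $3 wedge).
Burden on buyers: $1; on sellers: $2. (They sum to $3.)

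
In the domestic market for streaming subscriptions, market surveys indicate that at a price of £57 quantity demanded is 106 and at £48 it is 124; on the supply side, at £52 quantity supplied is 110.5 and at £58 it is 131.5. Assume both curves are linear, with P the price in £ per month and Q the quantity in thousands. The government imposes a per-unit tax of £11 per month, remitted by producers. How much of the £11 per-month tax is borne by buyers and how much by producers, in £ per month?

Demand slope: (124 − 106)/(48 − 57) = -2, so Qd = 220 − 2P.
Supply slope: (131.5 − 110.5)/(58 − 52) = 3.5, so Qs = 3.5P − 71.5.
Before the tax: set 220 − 2P = 3.5P − 71.5 → P* = £53, Q* = 114.
With the tax collected from producers, supply shifts: Qs = 3.5(P − 11) − 71.5.
New equilibrium: buyers pay £60, producers receive £49, Q = 100. (Wedge: Pb − Ps = 11.)
Burden on buyers: £7; on producers: £4. (They sum to £11.)
The less price-elastic side of the market bears the larger share of a per-unit tax.

Buyers bear £7 per month; producers bear £4 per month.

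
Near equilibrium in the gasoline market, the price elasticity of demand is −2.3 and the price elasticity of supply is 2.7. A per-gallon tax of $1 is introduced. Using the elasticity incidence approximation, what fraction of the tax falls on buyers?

Incidence ratio: buyers' share ≈ εs / (εs + |εd|) = 2.7 / (2.7 + 2.3) = 0.54.
Supply is the more elastic side, so buyers bear the larger share.

Buyers' share ≈ 0.54.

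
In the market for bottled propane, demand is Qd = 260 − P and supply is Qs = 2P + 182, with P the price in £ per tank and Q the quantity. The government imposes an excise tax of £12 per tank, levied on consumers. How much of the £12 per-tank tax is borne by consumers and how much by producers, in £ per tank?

Consumers bear £8 per tank; producers bear £4 per tank.

Before the tax: set 260 − P = 2P + 182 → P* = £26, Q* = 234.
With the tax collected from consumers, demand (in seller-price terms) shifts: Qd = 260 − (P + 12).
New equilibrium: consumers pay £34, producers receive £22, Q = 226. (Wedge: Pb − Ps = 12.)
Burden on consumers: £8; on producers: £4. (They sum to £12.)
The less price-elastic side of the market bears the larger share of a per-unit tax.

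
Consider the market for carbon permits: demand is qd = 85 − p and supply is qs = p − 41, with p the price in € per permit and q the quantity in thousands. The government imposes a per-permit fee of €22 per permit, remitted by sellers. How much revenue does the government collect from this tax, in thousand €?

Without the tax, 85 − p = p − 41 gives 2p = 126, so p* = €63 and q* = 22.
With the tax collected from sellers, supply shifts: qs = (p − 22) − 41.
New equilibrium: buyers pay €74, sellers receive €52, q = 11. (Wedge: pb − ps = 22.)
Revenue = t · Q = 22 · 11 = €242.

Tax revenue = €242 thousand.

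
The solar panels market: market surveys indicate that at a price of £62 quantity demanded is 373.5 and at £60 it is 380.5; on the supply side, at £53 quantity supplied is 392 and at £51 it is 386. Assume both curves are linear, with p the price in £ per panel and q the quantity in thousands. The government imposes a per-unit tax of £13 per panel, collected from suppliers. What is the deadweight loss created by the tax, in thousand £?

Demand slope: (380.5 − 373.5)/(60 − 62) = -3.5, so qd = 590.5 − 3.5p.
Supply slope: (386 − 392)/(51 − 53) = 3, so qs = 3p + 233.
Without the tax, 590.5 − 3.5p = 3p + 233 gives 6.5p = 357.5, so p* = £55 and q* = 398.
With the tax collected from suppliers, supply shifts: qs = 3(p − 13) + 233.
Solving gives q = 377 with buyers paying £61 and suppliers receiving £48 (the £13 wedge).
Quantity falls by |ΔQ| = |398 − 377| = 21.
DWL = ½ · t · |ΔQ| = ½ · 13 · 21 = £136.5.

Deadweight loss = £136.5 thousand.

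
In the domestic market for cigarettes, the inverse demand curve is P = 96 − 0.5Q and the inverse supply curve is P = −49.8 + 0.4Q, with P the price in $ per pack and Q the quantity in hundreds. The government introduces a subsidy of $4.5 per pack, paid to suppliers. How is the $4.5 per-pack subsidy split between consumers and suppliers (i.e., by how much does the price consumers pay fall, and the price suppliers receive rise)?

Consumers gain $2.5 per pack; suppliers gain $2 per pack.

Rewrite in direct form: Qd = 192 − 2P and Qs = 2.5P + 124.5.
Without the subsidy, 192 − 2P = 2.5P + 124.5 gives 4.5P = 67.5, so P* = $15 and Q* = 162.
With a per-unit subsidy paid to suppliers, each receives P + 4.5 per unit sold, so supply becomes Qs = 2.5(P + 4.5) + 124.5.
Solving gives Q = 167 with consumers paying $12.5 and suppliers receiving $17 (the $4.5 wedge).
Gain to consumers: $2.5; to suppliers: $2. (They sum to $4.5.)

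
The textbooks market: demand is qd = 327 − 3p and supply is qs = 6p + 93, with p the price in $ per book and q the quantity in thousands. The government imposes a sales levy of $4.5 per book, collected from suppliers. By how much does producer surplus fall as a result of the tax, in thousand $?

Producer surplus falls by $366.75 thousand.

Without the tax, 327 − 3p = 6p + 93 gives 9p = 234, so p* = $26 and q* = 249.
With the tax collected from suppliers, supply shifts: qs = 6(p − 4.5) + 93.
New equilibrium: buyers pay $29, suppliers receive $24.5, q = 240. (Wedge: pb − ps = 4.5.)
ΔPS is the trapezoid between Q = 240 and Q = 249 of height $1.5: ½ · (249 + 240) · 1.5 = $366.75.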